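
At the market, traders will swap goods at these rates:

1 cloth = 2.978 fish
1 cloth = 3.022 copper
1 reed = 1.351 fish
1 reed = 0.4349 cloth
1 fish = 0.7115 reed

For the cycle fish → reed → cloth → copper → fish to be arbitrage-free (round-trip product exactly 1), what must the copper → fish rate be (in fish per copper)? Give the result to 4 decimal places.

1.0694

Known legs of the cycle: 0.7115 × 0.4349 × 3.022 = 0.9351015397
For no arbitrage the full-cycle product must be 1, so the missing rate is 1 / 0.9351015397 ≈ 1.069403.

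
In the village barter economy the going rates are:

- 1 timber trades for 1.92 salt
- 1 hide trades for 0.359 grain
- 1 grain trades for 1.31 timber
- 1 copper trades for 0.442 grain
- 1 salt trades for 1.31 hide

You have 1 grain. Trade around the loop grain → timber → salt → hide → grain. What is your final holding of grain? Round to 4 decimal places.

1 grain × 1.31 = 1.31 timber
1.31 timber × 1.92 = 2.5152 salt
2.5152 salt × 1.31 = 3.294912 hide
3.294912 hide × 0.359 = 1.182873408 grain

1.1829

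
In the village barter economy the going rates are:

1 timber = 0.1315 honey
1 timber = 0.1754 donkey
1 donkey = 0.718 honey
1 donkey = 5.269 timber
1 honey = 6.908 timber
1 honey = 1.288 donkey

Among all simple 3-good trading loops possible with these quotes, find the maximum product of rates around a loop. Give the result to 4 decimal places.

0.8924

honey→donkey→timber→honey: 1.288 × 5.269 × 0.1315 = 0.89242
honey→timber→donkey→honey: 6.908 × 0.1754 × 0.718 = 0.86997
Maximum is honey→donkey→timber→honey at 0.8924; no arbitrage — every cycle loses value.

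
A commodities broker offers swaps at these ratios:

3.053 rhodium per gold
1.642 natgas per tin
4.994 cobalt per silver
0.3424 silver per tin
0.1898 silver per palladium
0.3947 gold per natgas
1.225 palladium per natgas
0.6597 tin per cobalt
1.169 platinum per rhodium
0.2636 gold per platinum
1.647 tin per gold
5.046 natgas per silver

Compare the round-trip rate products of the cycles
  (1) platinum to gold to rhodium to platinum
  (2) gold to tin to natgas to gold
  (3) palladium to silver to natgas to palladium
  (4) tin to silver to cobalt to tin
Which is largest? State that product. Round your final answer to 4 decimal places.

1.1732

(1) 0.2636 × 3.053 × 1.169 = 0.94078
(2) 1.647 × 1.642 × 0.3947 = 1.06742
(3) 0.1898 × 5.046 × 1.225 = 1.17322
(4) 0.3424 × 4.994 × 0.6597 = 1.12805
Highest is cycle (3) at 1.1732 (>1, arbitrage).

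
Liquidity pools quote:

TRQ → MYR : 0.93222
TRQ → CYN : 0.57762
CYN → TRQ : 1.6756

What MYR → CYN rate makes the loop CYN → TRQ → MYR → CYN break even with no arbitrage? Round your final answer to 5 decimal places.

0.64019

Known legs of the cycle: 1.6756 × 0.93222 = 1.562027832
For no arbitrage the full-cycle product must be 1, so the missing rate is 1 / 1.562027832 ≈ 0.6401935.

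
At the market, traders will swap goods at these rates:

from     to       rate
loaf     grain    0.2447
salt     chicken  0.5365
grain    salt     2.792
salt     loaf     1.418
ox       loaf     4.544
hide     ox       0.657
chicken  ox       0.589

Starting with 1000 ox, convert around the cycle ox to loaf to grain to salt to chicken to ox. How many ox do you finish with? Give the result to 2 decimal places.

1000 ox × 4.544 = 4544 loaf
4544 loaf × 0.2447 = 1111.9168 grain
1111.9168 grain × 2.792 = 3104.4717056 salt
3104.4717056 salt × 0.5365 = 1665.5490700544 chicken
1665.5490700544 chicken × 0.589 = 981.0084022620416 ox

981.01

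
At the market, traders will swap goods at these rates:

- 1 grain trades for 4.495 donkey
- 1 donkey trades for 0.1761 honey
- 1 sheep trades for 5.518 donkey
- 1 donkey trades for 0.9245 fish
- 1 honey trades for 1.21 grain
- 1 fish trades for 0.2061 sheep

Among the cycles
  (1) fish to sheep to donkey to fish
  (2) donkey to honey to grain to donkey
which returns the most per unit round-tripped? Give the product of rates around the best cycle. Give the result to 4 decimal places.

(1) 0.2061 × 5.518 × 0.9245 = 1.05140
(2) 0.1761 × 1.21 × 4.495 = 0.95780
Highest is cycle (1) at 1.0514 (>1, arbitrage).

1.0514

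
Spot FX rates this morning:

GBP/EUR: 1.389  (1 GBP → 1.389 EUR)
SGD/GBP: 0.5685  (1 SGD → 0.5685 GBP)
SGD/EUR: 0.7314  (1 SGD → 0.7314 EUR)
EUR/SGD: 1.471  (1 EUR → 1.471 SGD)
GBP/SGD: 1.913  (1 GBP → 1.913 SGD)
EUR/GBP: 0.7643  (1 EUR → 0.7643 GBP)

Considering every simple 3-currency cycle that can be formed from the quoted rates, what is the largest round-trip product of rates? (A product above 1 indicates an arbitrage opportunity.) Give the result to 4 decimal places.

1.1616

GBP→EUR→SGD→GBP: 1.389 × 1.471 × 0.5685 = 1.16157
GBP→SGD→EUR→GBP: 1.913 × 0.7314 × 0.7643 = 1.06938
Maximum is GBP→EUR→SGD→GBP at 1.1616; arbitrage exists.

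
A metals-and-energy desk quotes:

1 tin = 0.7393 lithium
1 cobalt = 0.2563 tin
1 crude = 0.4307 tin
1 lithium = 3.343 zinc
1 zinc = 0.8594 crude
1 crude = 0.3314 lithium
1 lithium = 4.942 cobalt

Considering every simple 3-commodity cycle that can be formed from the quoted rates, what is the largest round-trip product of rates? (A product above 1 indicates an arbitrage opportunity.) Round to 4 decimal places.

crude→lithium→zinc→crude: 0.3314 × 3.343 × 0.8594 = 0.95210
cobalt→tin→lithium→cobalt: 0.2563 × 0.7393 × 4.942 = 0.93642
Maximum is crude→lithium→zinc→crude at 0.9521; no arbitrage — every cycle loses value.

0.9521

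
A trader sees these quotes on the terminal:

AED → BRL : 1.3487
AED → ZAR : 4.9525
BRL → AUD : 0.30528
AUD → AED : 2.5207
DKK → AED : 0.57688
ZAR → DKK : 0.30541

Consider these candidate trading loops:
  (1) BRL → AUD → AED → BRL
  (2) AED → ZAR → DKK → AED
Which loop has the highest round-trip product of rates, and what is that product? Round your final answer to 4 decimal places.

(1) 0.30528 × 2.5207 × 1.3487 = 1.03785
(2) 4.9525 × 0.30541 × 0.57688 = 0.87256
Highest is cycle (1) at 1.0379 (>1, arbitrage).

1.0379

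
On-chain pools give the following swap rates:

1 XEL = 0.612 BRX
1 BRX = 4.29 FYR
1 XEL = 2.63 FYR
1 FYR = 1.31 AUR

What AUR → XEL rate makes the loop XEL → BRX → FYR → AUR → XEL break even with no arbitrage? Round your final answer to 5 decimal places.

0.29075

Known legs of the cycle: 0.612 × 4.29 × 1.31 = 3.4393788
For no arbitrage the full-cycle product must be 1, so the missing rate is 1 / 3.4393788 ≈ 0.2907502.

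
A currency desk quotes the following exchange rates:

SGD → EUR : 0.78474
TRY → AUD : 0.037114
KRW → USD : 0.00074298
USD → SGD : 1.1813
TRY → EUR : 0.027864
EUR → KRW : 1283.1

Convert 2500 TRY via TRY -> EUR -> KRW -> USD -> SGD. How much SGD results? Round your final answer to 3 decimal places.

2500 TRY × 0.027864 = 69.66 EUR
69.66 EUR × 1283.1 = 89380.746 KRW
89380.746 KRW × 0.00074298 = 66.40810666308 USD
66.40810666308 USD × 1.1813 = 78.447896401096404 SGD

78.448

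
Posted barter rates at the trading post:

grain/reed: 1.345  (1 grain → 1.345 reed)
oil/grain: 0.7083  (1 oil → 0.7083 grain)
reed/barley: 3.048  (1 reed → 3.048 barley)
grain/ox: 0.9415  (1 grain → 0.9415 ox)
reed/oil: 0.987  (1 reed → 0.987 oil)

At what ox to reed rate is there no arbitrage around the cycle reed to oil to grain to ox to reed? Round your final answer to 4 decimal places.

1.5193

Known legs of the cycle: 0.987 × 0.7083 × 0.9415 = 0.65819521215
For no arbitrage the full-cycle product must be 1, so the missing rate is 1 / 0.65819521215 ≈ 1.519306.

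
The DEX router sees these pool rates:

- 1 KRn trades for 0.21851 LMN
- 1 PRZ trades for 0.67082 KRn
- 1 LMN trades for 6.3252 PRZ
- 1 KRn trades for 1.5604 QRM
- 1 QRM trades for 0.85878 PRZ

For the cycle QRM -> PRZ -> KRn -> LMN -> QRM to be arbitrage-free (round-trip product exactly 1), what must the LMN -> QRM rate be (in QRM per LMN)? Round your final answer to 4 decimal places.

Known legs of the cycle: 0.85878 × 0.67082 × 0.21851 = 0.125880726580596
For no arbitrage the full-cycle product must be 1, so the missing rate is 1 / 0.125880726580596 ≈ 7.944028.

7.9440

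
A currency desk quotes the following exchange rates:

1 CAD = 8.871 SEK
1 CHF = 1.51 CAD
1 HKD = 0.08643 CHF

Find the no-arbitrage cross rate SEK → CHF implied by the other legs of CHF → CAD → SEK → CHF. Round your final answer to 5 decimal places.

0.07465

Known legs of the cycle: 1.51 × 8.871 = 13.39521
For no arbitrage the full-cycle product must be 1, so the missing rate is 1 / 13.39521 ≈ 0.0746536.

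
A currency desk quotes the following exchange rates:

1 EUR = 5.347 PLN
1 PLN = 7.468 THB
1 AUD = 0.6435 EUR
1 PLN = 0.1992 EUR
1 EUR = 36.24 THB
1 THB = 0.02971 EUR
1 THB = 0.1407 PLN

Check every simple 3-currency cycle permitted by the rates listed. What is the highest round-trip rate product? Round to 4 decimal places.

THB→EUR→PLN→THB: 0.02971 × 5.347 × 7.468 = 1.18636
THB→PLN→EUR→THB: 0.1407 × 0.1992 × 36.24 = 1.01571
Maximum is THB→EUR→PLN→THB at 1.1864; arbitrage exists.

1.1864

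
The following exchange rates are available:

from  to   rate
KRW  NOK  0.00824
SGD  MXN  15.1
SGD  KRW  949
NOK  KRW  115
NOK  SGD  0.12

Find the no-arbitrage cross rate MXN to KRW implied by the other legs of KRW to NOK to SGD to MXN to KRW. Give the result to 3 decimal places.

Known legs of the cycle: 0.00824 × 0.12 × 15.1 = 0.01493088
For no arbitrage the full-cycle product must be 1, so the missing rate is 1 / 0.01493088 ≈ 66.97529.

66.975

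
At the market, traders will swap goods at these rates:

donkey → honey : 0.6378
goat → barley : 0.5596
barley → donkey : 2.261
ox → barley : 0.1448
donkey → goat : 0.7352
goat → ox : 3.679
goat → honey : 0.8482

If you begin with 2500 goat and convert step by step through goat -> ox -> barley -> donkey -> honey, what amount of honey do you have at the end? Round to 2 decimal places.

2500 goat × 3.679 = 9197.5 ox
9197.5 ox × 0.1448 = 1331.798 barley
1331.798 barley × 2.261 = 3011.195278 donkey
3011.195278 donkey × 0.6378 = 1920.5403483084 honey

1920.54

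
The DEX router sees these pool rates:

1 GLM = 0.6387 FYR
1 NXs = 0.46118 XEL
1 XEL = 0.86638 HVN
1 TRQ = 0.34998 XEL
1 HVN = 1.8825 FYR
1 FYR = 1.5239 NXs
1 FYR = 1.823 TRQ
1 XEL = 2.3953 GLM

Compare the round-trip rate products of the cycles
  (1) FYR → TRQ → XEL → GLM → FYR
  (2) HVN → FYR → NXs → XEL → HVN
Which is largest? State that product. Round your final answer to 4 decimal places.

(1) 1.823 × 0.34998 × 2.3953 × 0.6387 = 0.97608
(2) 1.8825 × 1.5239 × 0.46118 × 0.86638 = 1.14623
Highest is cycle (2) at 1.1462 (>1, arbitrage).

1.1462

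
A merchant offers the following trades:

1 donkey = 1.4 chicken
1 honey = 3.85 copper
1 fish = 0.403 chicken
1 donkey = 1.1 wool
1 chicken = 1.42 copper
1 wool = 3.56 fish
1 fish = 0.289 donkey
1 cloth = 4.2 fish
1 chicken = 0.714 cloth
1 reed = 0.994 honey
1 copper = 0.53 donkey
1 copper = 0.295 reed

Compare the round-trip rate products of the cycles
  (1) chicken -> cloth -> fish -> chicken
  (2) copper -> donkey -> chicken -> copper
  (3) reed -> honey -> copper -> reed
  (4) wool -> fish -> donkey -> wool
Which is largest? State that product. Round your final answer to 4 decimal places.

1.2085

(1) 0.714 × 4.2 × 0.403 = 1.20852
(2) 0.53 × 1.4 × 1.42 = 1.05364
(3) 0.994 × 3.85 × 0.295 = 1.12894
(4) 3.56 × 0.289 × 1.1 = 1.13172
Highest is cycle (1) at 1.2085 (>1, arbitrage).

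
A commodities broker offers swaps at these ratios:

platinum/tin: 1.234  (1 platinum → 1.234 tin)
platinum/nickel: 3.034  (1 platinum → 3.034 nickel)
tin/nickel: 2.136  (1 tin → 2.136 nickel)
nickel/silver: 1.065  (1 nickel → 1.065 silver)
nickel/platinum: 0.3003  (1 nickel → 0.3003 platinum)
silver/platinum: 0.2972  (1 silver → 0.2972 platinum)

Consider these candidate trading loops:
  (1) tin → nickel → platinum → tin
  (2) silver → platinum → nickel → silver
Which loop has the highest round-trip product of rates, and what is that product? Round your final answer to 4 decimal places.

0.9603

(1) 2.136 × 0.3003 × 1.234 = 0.79154
(2) 0.2972 × 3.034 × 1.065 = 0.96032
Highest is cycle (2) at 0.9603 (≤1, no arbitrage).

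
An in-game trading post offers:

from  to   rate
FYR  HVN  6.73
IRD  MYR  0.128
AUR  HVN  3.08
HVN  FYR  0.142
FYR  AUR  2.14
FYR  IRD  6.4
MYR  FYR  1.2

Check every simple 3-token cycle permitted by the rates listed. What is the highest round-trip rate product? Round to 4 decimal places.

0.9830

IRD→MYR→FYR→IRD: 0.128 × 1.2 × 6.4 = 0.98304
FYR→AUR→HVN→FYR: 2.14 × 3.08 × 0.142 = 0.93595
Maximum is IRD→MYR→FYR→IRD at 0.9830; no arbitrage — every cycle loses value.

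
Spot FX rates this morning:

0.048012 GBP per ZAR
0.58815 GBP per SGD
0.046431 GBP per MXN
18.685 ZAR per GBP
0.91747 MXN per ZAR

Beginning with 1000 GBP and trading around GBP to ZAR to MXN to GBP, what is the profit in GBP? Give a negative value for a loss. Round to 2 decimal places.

-204.04

1000 GBP × 18.685 = 18685 ZAR
18685 ZAR × 0.91747 = 17142.92695 MXN
17142.92695 MXN × 0.046431 = 795.96324121545 GBP
Net change: 795.96324121545 − 1000 = -204.03675878455 GBP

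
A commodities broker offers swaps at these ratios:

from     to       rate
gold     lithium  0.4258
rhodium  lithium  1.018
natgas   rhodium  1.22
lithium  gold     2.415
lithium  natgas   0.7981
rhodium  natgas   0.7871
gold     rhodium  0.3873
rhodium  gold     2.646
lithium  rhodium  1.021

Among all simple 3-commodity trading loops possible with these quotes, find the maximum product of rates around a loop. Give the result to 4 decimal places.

gold→lithium→rhodium→gold: 0.4258 × 1.021 × 2.646 = 1.15033
natgas→rhodium→lithium→natgas: 1.22 × 1.018 × 0.7981 = 0.99121
gold→rhodium→lithium→gold: 0.3873 × 1.018 × 2.415 = 0.95217
Maximum is gold→lithium→rhodium→gold at 1.1503; arbitrage exists.

1.1503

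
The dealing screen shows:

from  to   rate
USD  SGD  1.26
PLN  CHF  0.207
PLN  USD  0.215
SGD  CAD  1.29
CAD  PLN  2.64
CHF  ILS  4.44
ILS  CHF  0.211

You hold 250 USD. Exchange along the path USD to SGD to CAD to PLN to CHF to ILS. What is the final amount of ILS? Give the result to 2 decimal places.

250 USD × 1.26 = 315 SGD
315 SGD × 1.29 = 406.35 CAD
406.35 CAD × 2.64 = 1072.764 PLN
1072.764 PLN × 0.207 = 222.062148 CHF
222.062148 CHF × 4.44 = 985.95593712 ILS

985.96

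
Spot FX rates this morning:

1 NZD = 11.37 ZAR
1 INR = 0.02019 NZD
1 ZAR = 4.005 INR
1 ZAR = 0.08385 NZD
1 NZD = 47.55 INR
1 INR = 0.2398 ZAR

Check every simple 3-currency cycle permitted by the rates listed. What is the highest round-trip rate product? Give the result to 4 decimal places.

INR→ZAR→NZD→INR: 0.2398 × 0.08385 × 47.55 = 0.95610
INR→NZD→ZAR→INR: 0.02019 × 11.37 × 4.005 = 0.91939
Maximum is INR→ZAR→NZD→INR at 0.9561; no arbitrage — every cycle loses value.

0.9561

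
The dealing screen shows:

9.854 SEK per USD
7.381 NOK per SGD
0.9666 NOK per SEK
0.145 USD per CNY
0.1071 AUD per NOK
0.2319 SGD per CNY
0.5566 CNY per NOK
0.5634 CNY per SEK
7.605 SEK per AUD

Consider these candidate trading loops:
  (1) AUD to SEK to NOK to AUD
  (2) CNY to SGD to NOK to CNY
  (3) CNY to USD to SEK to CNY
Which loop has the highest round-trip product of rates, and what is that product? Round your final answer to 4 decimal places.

(1) 7.605 × 0.9666 × 0.1071 = 0.78729
(2) 0.2319 × 7.381 × 0.5566 = 0.95271
(3) 0.145 × 9.854 × 0.5634 = 0.80500
Highest is cycle (2) at 0.9527 (≤1, no arbitrage).

0.9527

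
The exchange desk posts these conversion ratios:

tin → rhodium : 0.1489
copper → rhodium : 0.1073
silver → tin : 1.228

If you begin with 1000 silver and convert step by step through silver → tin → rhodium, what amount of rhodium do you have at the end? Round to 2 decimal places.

182.85

1000 silver × 1.228 = 1228 tin
1228 tin × 0.1489 = 182.8492 rhodium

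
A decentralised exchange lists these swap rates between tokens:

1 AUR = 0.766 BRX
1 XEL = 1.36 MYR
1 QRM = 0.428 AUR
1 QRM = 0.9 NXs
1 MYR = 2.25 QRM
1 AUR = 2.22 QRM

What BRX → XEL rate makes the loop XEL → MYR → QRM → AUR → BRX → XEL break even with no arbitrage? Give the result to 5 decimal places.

Known legs of the cycle: 1.36 × 2.25 × 0.428 × 0.766 = 1.00321488
For no arbitrage the full-cycle product must be 1, so the missing rate is 1 / 1.00321488 ≈ 0.9967954.

0.99680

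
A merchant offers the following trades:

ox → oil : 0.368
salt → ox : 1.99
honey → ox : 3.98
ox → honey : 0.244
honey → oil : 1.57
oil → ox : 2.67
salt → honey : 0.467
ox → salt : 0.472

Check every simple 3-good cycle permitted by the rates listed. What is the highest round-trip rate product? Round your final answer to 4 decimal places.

honey→oil→ox→honey: 1.57 × 2.67 × 0.244 = 1.02282
honey→ox→salt→honey: 3.98 × 0.472 × 0.467 = 0.87729
Maximum is honey→oil→ox→honey at 1.0228; arbitrage exists.

1.0228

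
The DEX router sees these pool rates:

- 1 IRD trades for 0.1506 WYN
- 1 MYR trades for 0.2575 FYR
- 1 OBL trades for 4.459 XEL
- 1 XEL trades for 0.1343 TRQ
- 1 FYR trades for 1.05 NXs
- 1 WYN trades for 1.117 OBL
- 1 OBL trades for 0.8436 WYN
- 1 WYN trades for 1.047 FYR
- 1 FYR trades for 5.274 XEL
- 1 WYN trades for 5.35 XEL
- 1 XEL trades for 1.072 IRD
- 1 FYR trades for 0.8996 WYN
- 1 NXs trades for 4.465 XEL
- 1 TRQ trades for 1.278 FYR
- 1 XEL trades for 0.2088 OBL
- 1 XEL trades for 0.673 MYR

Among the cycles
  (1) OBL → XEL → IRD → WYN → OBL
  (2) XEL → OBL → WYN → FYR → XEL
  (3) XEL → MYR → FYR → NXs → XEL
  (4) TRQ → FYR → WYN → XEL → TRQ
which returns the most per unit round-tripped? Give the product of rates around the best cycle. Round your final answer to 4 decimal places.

0.9726

(1) 4.459 × 1.072 × 0.1506 × 1.117 = 0.80410
(2) 0.2088 × 0.8436 × 1.047 × 5.274 = 0.97264
(3) 0.673 × 0.2575 × 1.05 × 4.465 = 0.81246
(4) 1.278 × 0.8996 × 5.35 × 0.1343 = 0.82606
Highest is cycle (2) at 0.9726 (≤1, no arbitrage).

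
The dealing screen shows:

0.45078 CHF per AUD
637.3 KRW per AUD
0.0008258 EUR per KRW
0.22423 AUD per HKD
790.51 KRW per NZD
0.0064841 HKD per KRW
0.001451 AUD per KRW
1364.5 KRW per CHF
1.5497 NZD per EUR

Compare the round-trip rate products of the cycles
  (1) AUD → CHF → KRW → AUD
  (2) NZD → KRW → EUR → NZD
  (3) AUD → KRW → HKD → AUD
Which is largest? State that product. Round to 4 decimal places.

(1) 0.45078 × 1364.5 × 0.001451 = 0.89249
(2) 790.51 × 0.0008258 × 1.5497 = 1.01165
(3) 637.3 × 0.0064841 × 0.22423 = 0.92659
Highest is cycle (2) at 1.0116 (>1, arbitrage).

1.0116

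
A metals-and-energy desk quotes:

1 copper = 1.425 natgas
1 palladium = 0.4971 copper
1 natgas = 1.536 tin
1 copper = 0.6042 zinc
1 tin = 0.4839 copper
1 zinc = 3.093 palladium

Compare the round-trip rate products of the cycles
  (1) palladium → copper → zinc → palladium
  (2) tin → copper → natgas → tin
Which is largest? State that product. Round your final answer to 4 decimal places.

1.0592

(1) 0.4971 × 0.6042 × 3.093 = 0.92898
(2) 0.4839 × 1.425 × 1.536 = 1.05916
Highest is cycle (2) at 1.0592 (>1, arbitrage).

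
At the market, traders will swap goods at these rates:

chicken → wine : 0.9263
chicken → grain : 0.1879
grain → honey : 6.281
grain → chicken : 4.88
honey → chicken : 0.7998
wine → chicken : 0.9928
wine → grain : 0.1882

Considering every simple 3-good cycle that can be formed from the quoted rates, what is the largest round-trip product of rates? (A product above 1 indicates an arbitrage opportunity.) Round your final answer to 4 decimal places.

honey→chicken→grain→honey: 0.7998 × 0.1879 × 6.281 = 0.94392
wine→grain→chicken→wine: 0.1882 × 4.88 × 0.9263 = 0.85073
Maximum is honey→chicken→grain→honey at 0.9439; no arbitrage — every cycle loses value.

0.9439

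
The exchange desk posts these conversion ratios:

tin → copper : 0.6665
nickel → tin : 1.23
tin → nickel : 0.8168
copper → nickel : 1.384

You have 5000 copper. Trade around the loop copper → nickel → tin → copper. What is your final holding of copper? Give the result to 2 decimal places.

5672.98

5000 copper × 1.384 = 6920 nickel
6920 nickel × 1.23 = 8511.6 tin
8511.6 tin × 0.6665 = 5672.9814 copper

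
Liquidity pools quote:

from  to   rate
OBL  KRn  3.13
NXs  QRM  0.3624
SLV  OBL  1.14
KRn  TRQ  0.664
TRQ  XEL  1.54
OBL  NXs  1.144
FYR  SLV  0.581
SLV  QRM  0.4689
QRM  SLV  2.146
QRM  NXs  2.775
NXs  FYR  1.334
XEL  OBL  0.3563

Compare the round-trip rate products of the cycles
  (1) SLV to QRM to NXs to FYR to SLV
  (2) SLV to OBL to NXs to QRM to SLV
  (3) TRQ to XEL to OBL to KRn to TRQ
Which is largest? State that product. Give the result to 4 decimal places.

(1) 0.4689 × 2.775 × 1.334 × 0.581 = 1.00850
(2) 1.14 × 1.144 × 0.3624 × 2.146 = 1.01426
(3) 1.54 × 0.3563 × 3.13 × 0.664 = 1.14038
Highest is cycle (3) at 1.1404 (>1, arbitrage).

1.1404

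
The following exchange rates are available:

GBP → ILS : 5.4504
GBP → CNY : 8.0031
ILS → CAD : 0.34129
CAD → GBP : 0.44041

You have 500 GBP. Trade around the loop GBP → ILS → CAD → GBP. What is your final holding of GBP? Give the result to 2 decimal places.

409.62

500 GBP × 5.4504 = 2725.2 ILS
2725.2 ILS × 0.34129 = 930.083508 CAD
930.083508 CAD × 0.44041 = 409.61807775828 GBP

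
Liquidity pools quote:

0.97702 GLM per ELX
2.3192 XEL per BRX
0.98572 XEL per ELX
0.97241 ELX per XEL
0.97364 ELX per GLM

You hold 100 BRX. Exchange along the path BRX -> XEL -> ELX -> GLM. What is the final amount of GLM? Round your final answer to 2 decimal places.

220.34

100 BRX × 2.3192 = 231.92 XEL
231.92 XEL × 0.97241 = 225.5213272 ELX
225.5213272 ELX × 0.97702 = 220.338847100944 GLM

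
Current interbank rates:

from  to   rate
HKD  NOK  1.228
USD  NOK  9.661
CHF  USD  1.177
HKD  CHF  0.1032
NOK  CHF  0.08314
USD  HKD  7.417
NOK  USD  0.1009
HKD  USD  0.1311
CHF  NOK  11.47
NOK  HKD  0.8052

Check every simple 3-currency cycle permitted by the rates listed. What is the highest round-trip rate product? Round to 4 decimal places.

HKD→USD→NOK→HKD: 0.1311 × 9.661 × 0.8052 = 1.01983
CHF→NOK→HKD→CHF: 11.47 × 0.8052 × 0.1032 = 0.95312
CHF→USD→NOK→CHF: 1.177 × 9.661 × 0.08314 = 0.94538
HKD→NOK→USD→HKD: 1.228 × 0.1009 × 7.417 = 0.91900
CHF→USD→HKD→CHF: 1.177 × 7.417 × 0.1032 = 0.90092
Maximum is HKD→USD→NOK→HKD at 1.0198; arbitrage exists.

1.0198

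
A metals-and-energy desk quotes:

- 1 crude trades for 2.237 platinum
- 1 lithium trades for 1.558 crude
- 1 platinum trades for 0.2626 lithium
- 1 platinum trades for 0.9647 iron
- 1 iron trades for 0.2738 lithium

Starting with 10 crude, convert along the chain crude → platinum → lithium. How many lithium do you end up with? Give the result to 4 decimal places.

5.8744

10 crude × 2.237 = 22.37 platinum
22.37 platinum × 0.2626 = 5.874362 lithium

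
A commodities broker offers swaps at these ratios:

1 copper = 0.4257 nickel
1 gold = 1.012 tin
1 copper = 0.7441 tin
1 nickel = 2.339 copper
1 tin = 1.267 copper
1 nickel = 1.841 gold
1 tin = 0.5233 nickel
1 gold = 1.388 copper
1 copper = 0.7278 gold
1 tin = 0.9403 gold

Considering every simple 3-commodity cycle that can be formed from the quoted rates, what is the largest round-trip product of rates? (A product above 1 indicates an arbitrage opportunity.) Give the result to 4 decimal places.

1.0878

copper→nickel→gold→copper: 0.4257 × 1.841 × 1.388 = 1.08779
gold→tin→nickel→gold: 1.012 × 0.5233 × 1.841 = 0.97496
copper→tin→gold→copper: 0.7441 × 0.9403 × 1.388 = 0.97115
copper→gold→tin→copper: 0.7278 × 1.012 × 1.267 = 0.93319
copper→tin→nickel→copper: 0.7441 × 0.5233 × 2.339 = 0.91078
Maximum is copper→nickel→gold→copper at 1.0878; arbitrage exists.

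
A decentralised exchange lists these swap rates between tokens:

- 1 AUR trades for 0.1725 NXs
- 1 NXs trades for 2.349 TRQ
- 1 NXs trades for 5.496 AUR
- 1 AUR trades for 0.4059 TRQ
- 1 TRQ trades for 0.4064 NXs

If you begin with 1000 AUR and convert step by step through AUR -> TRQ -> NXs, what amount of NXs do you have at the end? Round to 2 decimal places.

164.96

1000 AUR × 0.4059 = 405.9 TRQ
405.9 TRQ × 0.4064 = 164.95776 NXs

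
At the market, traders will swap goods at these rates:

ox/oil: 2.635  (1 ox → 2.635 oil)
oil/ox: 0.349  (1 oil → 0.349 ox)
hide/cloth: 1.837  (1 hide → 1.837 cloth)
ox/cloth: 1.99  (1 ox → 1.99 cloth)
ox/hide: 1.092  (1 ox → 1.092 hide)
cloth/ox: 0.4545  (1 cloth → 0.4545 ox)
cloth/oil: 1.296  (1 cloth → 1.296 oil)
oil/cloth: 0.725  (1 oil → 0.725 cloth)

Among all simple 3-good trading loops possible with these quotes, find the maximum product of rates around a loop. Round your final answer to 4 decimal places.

cloth→ox→hide→cloth: 0.4545 × 1.092 × 1.837 = 0.91173
cloth→oil→ox→cloth: 1.296 × 0.349 × 1.99 = 0.90008
cloth→ox→oil→cloth: 0.4545 × 2.635 × 0.725 = 0.86827
Maximum is cloth→ox→hide→cloth at 0.9117; no arbitrage — every cycle loses value.

0.9117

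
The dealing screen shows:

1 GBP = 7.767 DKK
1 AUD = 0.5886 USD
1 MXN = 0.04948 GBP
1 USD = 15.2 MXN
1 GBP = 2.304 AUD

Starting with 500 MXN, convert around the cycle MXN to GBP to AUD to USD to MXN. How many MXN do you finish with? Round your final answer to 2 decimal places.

500 MXN × 0.04948 = 24.74 GBP
24.74 GBP × 2.304 = 57.00096 AUD
57.00096 AUD × 0.5886 = 33.550765056 USD
33.550765056 USD × 15.2 = 509.9716288512 MXN

509.97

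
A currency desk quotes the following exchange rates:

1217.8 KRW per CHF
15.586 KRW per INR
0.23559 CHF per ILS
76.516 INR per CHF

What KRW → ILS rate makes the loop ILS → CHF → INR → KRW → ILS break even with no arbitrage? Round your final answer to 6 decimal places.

Known legs of the cycle: 0.23559 × 76.516 × 15.586 = 280.95953960184
For no arbitrage the full-cycle product must be 1, so the missing rate is 1 / 280.95953960184 ≈ 0.00355923.

0.003559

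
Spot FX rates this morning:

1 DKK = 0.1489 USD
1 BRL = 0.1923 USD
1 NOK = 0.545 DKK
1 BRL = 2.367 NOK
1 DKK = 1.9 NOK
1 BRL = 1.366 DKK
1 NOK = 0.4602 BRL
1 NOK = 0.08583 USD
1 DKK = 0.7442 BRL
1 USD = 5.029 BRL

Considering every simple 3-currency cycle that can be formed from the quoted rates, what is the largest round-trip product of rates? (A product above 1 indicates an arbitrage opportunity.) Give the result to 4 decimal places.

1.1944

DKK→NOK→BRL→DKK: 1.9 × 0.4602 × 1.366 = 1.19440
DKK→USD→BRL→DKK: 0.1489 × 5.029 × 1.366 = 1.02289
USD→BRL→NOK→USD: 5.029 × 2.367 × 0.08583 = 1.02169
DKK→BRL→NOK→DKK: 0.7442 × 2.367 × 0.545 = 0.96003
Maximum is DKK→NOK→BRL→DKK at 1.1944; arbitrage exists.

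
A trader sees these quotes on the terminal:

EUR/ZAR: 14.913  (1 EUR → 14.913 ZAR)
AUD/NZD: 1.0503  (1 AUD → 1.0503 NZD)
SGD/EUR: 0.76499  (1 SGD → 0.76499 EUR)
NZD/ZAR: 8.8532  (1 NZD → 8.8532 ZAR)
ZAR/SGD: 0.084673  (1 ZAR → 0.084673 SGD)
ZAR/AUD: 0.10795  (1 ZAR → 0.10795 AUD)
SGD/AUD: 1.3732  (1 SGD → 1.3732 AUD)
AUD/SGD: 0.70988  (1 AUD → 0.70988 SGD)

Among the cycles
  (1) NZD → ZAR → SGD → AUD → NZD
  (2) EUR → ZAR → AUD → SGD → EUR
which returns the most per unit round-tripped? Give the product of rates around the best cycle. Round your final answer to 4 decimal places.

(1) 8.8532 × 0.084673 × 1.3732 × 1.0503 = 1.08117
(2) 14.913 × 0.10795 × 0.70988 × 0.76499 = 0.87424
Highest is cycle (1) at 1.0812 (>1, arbitrage).

1.0812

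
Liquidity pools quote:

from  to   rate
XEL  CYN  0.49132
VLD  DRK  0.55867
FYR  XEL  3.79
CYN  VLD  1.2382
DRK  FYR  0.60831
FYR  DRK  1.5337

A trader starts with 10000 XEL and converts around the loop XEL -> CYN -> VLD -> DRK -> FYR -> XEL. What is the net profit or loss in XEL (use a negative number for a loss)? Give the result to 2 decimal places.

10000 XEL × 0.49132 = 4913.2 CYN
4913.2 CYN × 1.2382 = 6083.52424 VLD
6083.52424 VLD × 0.55867 = 3398.6824871608 DRK
3398.6824871608 DRK × 0.60831 = 2067.452543764786248 FYR
2067.452543764786248 FYR × 3.79 = 7835.64514086853987992 XEL
Net change: 7835.64514086853987992 − 10000 = -2164.35485913146012008 XEL

-2164.35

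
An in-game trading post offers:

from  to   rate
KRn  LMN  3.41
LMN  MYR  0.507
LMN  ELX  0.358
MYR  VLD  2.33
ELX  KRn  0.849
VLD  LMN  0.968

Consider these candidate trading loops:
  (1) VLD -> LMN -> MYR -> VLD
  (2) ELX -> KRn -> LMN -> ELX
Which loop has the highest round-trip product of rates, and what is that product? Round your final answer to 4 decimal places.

1.1435

(1) 0.968 × 0.507 × 2.33 = 1.14351
(2) 0.849 × 3.41 × 0.358 = 1.03644
Highest is cycle (1) at 1.1435 (>1, arbitrage).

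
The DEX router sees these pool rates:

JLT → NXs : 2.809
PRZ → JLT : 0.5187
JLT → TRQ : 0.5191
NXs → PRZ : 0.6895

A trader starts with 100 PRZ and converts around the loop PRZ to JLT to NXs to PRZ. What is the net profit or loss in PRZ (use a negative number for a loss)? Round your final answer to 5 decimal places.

100 PRZ × 0.5187 = 51.87 JLT
51.87 JLT × 2.809 = 145.70283 NXs
145.70283 NXs × 0.6895 = 100.462101285 PRZ
Net change: 100.462101285 − 100 = 0.462101285 PRZ

0.46210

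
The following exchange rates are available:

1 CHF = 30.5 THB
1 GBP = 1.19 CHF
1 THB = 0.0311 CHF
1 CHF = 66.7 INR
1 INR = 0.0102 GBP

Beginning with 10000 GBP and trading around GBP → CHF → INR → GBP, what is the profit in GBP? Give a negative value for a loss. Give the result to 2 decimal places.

10000 GBP × 1.19 = 11900 CHF
11900 CHF × 66.7 = 793730 INR
793730 INR × 0.0102 = 8096.046 GBP
Net change: 8096.046 − 10000 = -1903.954 GBP

-1903.95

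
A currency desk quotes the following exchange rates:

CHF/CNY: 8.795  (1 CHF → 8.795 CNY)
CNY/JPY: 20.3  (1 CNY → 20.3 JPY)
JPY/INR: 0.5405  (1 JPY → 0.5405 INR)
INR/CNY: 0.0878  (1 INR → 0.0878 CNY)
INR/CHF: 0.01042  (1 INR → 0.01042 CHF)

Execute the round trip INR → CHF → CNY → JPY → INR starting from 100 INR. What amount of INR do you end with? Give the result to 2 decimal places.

100.55

100 INR × 0.01042 = 1.042 CHF
1.042 CHF × 8.795 = 9.16439 CNY
9.16439 CNY × 20.3 = 186.037117 JPY
186.037117 JPY × 0.5405 = 100.5530617385 INR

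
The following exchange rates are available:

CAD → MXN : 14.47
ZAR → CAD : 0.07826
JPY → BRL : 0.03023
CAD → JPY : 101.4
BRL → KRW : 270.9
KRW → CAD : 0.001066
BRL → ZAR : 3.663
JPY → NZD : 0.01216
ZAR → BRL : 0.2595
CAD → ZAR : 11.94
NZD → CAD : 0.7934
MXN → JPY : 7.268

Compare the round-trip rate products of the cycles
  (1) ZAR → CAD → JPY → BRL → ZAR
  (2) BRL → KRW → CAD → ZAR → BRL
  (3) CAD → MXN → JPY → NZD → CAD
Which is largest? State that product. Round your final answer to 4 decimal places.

(1) 0.07826 × 101.4 × 0.03023 × 3.663 = 0.87872
(2) 270.9 × 0.001066 × 11.94 × 0.2595 = 0.89476
(3) 14.47 × 7.268 × 0.01216 × 0.7934 = 1.01463
Highest is cycle (3) at 1.0146 (>1, arbitrage).

1.0146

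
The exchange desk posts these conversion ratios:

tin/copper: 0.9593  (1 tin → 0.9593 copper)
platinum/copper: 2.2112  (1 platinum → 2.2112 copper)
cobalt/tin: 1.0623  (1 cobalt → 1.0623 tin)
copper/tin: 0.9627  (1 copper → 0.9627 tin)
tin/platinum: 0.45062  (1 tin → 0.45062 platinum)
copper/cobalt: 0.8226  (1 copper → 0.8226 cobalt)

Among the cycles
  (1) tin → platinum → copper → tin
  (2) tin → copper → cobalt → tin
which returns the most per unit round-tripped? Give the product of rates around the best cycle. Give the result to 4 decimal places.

0.9592

(1) 0.45062 × 2.2112 × 0.9627 = 0.95924
(2) 0.9593 × 0.8226 × 1.0623 = 0.83828
Highest is cycle (1) at 0.9592 (≤1, no arbitrage).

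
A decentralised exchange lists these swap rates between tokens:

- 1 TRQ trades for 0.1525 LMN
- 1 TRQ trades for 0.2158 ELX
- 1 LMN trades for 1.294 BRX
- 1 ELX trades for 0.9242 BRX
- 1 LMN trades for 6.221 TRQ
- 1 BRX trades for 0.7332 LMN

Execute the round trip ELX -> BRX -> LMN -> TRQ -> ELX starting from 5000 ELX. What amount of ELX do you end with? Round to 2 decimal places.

5000 ELX × 0.9242 = 4621 BRX
4621 BRX × 0.7332 = 3388.1172 LMN
3388.1172 LMN × 6.221 = 21077.4771012 TRQ
21077.4771012 TRQ × 0.2158 = 4548.51955843896 ELX

4548.52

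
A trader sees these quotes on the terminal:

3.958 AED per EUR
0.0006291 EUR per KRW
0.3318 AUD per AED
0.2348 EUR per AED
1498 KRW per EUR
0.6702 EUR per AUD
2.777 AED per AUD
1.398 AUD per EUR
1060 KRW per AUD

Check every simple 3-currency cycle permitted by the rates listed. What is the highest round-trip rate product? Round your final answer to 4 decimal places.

EUR→AUD→KRW→EUR: 1.398 × 1060 × 0.0006291 = 0.93225
AED→EUR→AUD→AED: 0.2348 × 1.398 × 2.777 = 0.91155
AED→AUD→EUR→AED: 0.3318 × 0.6702 × 3.958 = 0.88015
Maximum is EUR→AUD→KRW→EUR at 0.9323; no arbitrage — every cycle loses value.

0.9323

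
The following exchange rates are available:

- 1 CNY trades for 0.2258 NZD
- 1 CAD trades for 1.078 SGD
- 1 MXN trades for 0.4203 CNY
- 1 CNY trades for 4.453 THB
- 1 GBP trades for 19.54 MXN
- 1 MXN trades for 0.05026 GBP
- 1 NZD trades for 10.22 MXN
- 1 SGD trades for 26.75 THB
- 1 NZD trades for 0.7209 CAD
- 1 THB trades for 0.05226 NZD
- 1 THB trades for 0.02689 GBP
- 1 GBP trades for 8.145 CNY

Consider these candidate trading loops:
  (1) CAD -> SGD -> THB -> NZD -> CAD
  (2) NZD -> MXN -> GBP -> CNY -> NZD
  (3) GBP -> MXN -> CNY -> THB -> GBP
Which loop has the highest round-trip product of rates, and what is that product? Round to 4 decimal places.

(1) 1.078 × 26.75 × 0.05226 × 0.7209 = 1.08639
(2) 10.22 × 0.05026 × 8.145 × 0.2258 = 0.94469
(3) 19.54 × 0.4203 × 4.453 × 0.02689 = 0.98339
Highest is cycle (1) at 1.0864 (>1, arbitrage).

1.0864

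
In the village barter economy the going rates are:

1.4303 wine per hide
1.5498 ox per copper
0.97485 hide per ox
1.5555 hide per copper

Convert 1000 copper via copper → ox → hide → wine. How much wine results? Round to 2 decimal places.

1000 copper × 1.5498 = 1549.8 ox
1549.8 ox × 0.97485 = 1510.82253 hide
1510.82253 hide × 1.4303 = 2160.929464659 wine

2160.93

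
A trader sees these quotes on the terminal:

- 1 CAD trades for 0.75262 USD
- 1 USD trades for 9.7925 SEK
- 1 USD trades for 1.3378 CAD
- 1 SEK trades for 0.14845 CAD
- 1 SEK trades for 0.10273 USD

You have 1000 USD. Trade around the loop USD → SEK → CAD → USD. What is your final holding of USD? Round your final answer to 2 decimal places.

1000 USD × 9.7925 = 9792.5 SEK
9792.5 SEK × 0.14845 = 1453.696625 CAD
1453.696625 CAD × 0.75262 = 1094.0811539075 USD

1094.08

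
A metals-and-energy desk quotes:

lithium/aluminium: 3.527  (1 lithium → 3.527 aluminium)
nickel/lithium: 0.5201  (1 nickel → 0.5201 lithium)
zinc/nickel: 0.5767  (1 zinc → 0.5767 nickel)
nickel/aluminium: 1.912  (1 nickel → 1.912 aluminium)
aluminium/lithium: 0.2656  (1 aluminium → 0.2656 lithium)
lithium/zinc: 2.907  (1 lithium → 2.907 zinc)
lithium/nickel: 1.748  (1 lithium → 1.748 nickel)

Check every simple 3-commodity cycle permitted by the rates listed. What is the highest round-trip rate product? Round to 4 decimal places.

aluminium→lithium→nickel→aluminium: 0.2656 × 1.748 × 1.912 = 0.88768
lithium→zinc→nickel→lithium: 2.907 × 0.5767 × 0.5201 = 0.87193
Maximum is aluminium→lithium→nickel→aluminium at 0.8877; no arbitrage — every cycle loses value.

0.8877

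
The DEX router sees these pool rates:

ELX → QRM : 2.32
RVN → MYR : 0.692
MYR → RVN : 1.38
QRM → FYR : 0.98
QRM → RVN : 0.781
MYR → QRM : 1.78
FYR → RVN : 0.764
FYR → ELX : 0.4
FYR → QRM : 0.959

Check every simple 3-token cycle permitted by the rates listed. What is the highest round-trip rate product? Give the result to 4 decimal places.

0.9620

MYR→QRM→RVN→MYR: 1.78 × 0.781 × 0.692 = 0.96200
ELX→QRM→FYR→ELX: 2.32 × 0.98 × 0.4 = 0.90944
Maximum is MYR→QRM→RVN→MYR at 0.9620; no arbitrage — every cycle loses value.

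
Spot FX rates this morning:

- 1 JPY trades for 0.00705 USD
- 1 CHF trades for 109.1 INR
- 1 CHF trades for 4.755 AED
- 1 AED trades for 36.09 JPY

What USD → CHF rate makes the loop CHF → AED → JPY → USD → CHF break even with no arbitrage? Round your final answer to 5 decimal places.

Known legs of the cycle: 4.755 × 36.09 × 0.00705 = 1.2098360475
For no arbitrage the full-cycle product must be 1, so the missing rate is 1 / 1.2098360475 ≈ 0.8265583.

0.82656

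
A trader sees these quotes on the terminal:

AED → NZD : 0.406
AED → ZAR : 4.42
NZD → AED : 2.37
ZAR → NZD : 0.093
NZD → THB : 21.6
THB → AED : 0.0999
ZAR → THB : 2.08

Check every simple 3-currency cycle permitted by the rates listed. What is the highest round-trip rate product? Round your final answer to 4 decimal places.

0.9742

ZAR→NZD→AED→ZAR: 0.093 × 2.37 × 4.42 = 0.97421
ZAR→THB→AED→ZAR: 2.08 × 0.0999 × 4.42 = 0.91844
AED→NZD→THB→AED: 0.406 × 21.6 × 0.0999 = 0.87608
Maximum is ZAR→NZD→AED→ZAR at 0.9742; no arbitrage — every cycle loses value.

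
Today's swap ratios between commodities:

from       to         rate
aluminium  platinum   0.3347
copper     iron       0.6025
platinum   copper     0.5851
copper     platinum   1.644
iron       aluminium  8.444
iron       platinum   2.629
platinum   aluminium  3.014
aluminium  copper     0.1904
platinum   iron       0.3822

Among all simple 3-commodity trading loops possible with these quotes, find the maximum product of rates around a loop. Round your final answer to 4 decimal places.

1.0802

platinum→iron→aluminium→platinum: 0.3822 × 8.444 × 0.3347 = 1.08018
copper→iron→aluminium→copper: 0.6025 × 8.444 × 0.1904 = 0.96866
platinum→aluminium→copper→platinum: 3.014 × 0.1904 × 1.644 = 0.94344
platinum→copper→iron→platinum: 0.5851 × 0.6025 × 2.629 = 0.92678
Maximum is platinum→iron→aluminium→platinum at 1.0802; arbitrage exists.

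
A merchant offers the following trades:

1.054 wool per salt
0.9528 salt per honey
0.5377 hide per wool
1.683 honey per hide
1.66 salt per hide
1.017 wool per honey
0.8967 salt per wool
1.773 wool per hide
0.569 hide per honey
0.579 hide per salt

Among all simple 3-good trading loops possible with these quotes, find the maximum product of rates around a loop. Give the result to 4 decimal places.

salt→wool→hide→salt: 1.054 × 0.5377 × 1.66 = 0.94078
salt→hide→honey→salt: 0.579 × 1.683 × 0.9528 = 0.92846
salt→hide→wool→salt: 0.579 × 1.773 × 0.8967 = 0.92052
honey→wool→hide→honey: 1.017 × 0.5377 × 1.683 = 0.92033
Maximum is salt→wool→hide→salt at 0.9408; no arbitrage — every cycle loses value.

0.9408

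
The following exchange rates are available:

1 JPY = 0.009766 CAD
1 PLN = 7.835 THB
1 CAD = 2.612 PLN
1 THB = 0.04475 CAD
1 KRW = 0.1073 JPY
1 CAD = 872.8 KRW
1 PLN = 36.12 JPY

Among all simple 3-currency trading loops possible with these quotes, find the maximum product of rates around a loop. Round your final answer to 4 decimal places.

0.9214

PLN→JPY→CAD→PLN: 36.12 × 0.009766 × 2.612 = 0.92138
PLN→THB→CAD→PLN: 7.835 × 0.04475 × 2.612 = 0.91581
CAD→KRW→JPY→CAD: 872.8 × 0.1073 × 0.009766 = 0.91460
Maximum is PLN→JPY→CAD→PLN at 0.9214; no arbitrage — every cycle loses value.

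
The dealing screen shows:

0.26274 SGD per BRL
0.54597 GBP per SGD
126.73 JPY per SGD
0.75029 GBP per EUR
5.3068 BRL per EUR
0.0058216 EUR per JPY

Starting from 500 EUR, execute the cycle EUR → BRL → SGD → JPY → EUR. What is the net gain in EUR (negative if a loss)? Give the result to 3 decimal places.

14.340

500 EUR × 5.3068 = 2653.4 BRL
2653.4 BRL × 0.26274 = 697.154316 SGD
697.154316 SGD × 126.73 = 88350.36646668 JPY
88350.36646668 JPY × 0.0058216 = 514.340493422424288 EUR
Net change: 514.340493422424288 − 500 = 14.340493422424288 EUR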